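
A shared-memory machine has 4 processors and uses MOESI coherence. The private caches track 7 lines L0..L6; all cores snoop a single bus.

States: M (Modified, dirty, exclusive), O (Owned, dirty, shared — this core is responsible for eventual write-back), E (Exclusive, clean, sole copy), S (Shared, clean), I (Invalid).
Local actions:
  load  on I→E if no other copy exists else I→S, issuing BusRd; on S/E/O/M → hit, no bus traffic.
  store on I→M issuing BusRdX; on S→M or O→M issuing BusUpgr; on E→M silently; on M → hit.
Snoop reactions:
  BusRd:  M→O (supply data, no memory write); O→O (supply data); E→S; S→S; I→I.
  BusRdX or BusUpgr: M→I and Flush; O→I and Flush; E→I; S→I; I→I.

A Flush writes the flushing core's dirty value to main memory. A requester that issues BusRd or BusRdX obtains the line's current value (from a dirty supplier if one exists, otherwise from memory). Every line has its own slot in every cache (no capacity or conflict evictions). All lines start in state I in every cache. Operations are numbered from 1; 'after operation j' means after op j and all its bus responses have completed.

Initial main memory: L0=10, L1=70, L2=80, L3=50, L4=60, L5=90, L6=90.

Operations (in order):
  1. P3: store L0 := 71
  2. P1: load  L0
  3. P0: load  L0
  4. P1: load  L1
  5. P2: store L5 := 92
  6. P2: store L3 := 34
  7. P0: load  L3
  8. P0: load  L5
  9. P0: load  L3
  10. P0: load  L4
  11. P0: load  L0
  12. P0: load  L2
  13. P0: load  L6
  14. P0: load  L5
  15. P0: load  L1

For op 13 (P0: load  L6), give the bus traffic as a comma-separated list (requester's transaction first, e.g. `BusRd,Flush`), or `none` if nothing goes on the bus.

bus = BusRd

  op1 P3: store L0 := 71 → I/I/I/M on L0; bus BusRdX; mem=10
  op2 P1: load  L0 → I/S/I/O on L0; bus BusRd; mem=10
  op3 P0: load  L0 → S/S/I/O on L0; bus BusRd; mem=10
  op4 P1: load  L1 → I/E/I/I on L1; bus BusRd; mem=70
  op5 P2: store L5 := 92 → I/I/M/I on L5; bus BusRdX; mem=90
  op6 P2: store L3 := 34 → I/I/M/I on L3; bus BusRdX; mem=50
  op7 P0: load  L3 → S/I/O/I on L3; bus BusRd; mem=50
  op8 P0: load  L5 → S/I/O/I on L5; bus BusRd; mem=90
  op9 P0: load  L3 → S/I/O/I on L3; bus (none); mem=50
  op10 P0: load  L4 → E/I/I/I on L4; bus BusRd; mem=60
  op11 P0: load  L0 → S/S/I/O on L0; bus (none); mem=10
  op12 P0: load  L2 → E/I/I/I on L2; bus BusRd; mem=80
  op13 P0: load  L6 → E/I/I/I on L6; bus BusRd; mem=90
  op14 P0: load  L5 → S/I/O/I on L5; bus (none); mem=90
  op15 P0: load  L1 → S/S/I/I on L1; bus BusRd; mem=70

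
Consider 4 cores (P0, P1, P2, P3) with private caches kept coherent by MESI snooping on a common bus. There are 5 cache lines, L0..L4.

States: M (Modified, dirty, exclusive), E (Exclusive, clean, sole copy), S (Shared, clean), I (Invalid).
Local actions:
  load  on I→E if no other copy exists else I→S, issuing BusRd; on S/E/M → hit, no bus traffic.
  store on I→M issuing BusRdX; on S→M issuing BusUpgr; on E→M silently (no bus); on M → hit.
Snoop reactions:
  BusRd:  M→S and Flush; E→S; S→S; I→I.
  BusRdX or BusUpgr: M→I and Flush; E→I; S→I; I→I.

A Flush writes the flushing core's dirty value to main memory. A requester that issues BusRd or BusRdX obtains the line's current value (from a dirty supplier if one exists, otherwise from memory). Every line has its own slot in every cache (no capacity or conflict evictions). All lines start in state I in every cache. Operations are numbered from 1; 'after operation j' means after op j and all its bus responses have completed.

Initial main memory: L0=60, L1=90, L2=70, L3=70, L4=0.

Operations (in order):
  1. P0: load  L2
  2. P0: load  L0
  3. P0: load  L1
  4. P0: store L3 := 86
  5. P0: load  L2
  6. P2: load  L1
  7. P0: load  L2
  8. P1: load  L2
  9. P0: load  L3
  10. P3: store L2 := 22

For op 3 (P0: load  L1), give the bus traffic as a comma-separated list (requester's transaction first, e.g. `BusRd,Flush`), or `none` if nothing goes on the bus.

  op1 P0: load  L2 → E/I/I/I on L2; bus BusRd; mem=70
  op2 P0: load  L0 → E/I/I/I on L0; bus BusRd; mem=60
  op3 P0: load  L1 → E/I/I/I on L1; bus BusRd; mem=90
  op4 P0: store L3 := 86 → M/I/I/I on L3; bus BusRdX; mem=70
  op5 P0: load  L2 → E/I/I/I on L2; bus (none); mem=70
  op6 P2: load  L1 → S/I/S/I on L1; bus BusRd; mem=90
  op7 P0: load  L2 → E/I/I/I on L2; bus (none); mem=70
  op8 P1: load  L2 → S/S/I/I on L2; bus BusRd; mem=70
  op9 P0: load  L3 → M/I/I/I on L3; bus (none); mem=70
  op10 P3: store L2 := 22 → I/I/I/M on L2; bus BusRdX; mem=70

bus = BusRd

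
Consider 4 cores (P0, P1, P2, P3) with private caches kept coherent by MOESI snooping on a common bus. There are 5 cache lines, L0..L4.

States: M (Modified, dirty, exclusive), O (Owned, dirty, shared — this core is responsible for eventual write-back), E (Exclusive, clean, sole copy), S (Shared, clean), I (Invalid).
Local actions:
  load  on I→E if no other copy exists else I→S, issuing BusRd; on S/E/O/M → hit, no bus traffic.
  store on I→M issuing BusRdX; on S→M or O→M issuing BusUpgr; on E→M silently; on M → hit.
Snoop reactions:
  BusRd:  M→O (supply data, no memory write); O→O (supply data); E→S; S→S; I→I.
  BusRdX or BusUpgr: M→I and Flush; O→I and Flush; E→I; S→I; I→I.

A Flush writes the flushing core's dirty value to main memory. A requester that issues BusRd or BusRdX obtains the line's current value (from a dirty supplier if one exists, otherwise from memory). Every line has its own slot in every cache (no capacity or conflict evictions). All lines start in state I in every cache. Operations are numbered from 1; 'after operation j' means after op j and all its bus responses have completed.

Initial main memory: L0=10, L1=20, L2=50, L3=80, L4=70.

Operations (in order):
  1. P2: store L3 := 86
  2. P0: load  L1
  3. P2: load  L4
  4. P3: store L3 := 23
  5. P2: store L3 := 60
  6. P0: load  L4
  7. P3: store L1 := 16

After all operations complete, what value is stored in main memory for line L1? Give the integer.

  op1 P2: store L3 := 86 → I/I/M/I on L3; bus BusRdX; mem=80
  op2 P0: load  L1 → E/I/I/I on L1; bus BusRd; mem=20
  op3 P2: load  L4 → I/I/E/I on L4; bus BusRd; mem=70
  op4 P3: store L3 := 23 → I/I/I/M on L3; bus BusRdX Flush; mem=86
  op5 P2: store L3 := 60 → I/I/M/I on L3; bus BusRdX Flush; mem=23
  op6 P0: load  L4 → S/I/S/I on L4; bus BusRd; mem=70
  op7 P3: store L1 := 16 → I/I/I/M on L1; bus BusRdX; mem=20

memory[L1] = 20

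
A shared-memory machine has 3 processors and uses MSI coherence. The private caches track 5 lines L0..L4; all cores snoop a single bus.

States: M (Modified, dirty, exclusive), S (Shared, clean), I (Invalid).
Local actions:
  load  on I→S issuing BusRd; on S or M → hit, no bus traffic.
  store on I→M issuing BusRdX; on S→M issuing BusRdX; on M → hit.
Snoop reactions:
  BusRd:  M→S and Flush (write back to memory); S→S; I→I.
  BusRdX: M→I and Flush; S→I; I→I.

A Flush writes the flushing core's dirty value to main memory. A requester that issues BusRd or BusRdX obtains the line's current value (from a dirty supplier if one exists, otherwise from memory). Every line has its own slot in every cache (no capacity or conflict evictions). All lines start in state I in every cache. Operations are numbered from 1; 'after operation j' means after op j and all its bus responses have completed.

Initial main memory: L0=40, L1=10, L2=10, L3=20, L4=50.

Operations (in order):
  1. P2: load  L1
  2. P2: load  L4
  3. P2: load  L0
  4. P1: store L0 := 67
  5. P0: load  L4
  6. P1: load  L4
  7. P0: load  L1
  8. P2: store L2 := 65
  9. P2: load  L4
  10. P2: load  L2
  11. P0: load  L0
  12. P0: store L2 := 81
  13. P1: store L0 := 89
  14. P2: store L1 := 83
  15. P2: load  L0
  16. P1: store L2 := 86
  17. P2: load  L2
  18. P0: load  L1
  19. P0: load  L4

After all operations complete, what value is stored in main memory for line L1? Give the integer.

memory[L1] = 83

  op1 P2: load  L1 → I/I/S on L1; bus BusRd; mem=10
  op2 P2: load  L4 → I/I/S on L4; bus BusRd; mem=50
  op3 P2: load  L0 → I/I/S on L0; bus BusRd; mem=40
  op4 P1: store L0 := 67 → I/M/I on L0; bus BusRdX; mem=40
  op5 P0: load  L4 → S/I/S on L4; bus BusRd; mem=50
  op6 P1: load  L4 → S/S/S on L4; bus BusRd; mem=50
  op7 P0: load  L1 → S/I/S on L1; bus BusRd; mem=10
  op8 P2: store L2 := 65 → I/I/M on L2; bus BusRdX; mem=10
  op9 P2: load  L4 → S/S/S on L4; bus (none); mem=50
  op10 P2: load  L2 → I/I/M on L2; bus (none); mem=10
  op11 P0: load  L0 → S/S/I on L0; bus BusRd Flush; mem=67
  op12 P0: store L2 := 81 → M/I/I on L2; bus BusRdX Flush; mem=65
  op13 P1: store L0 := 89 → I/M/I on L0; bus BusRdX; mem=67
  op14 P2: store L1 := 83 → I/I/M on L1; bus BusRdX; mem=10
  op15 P2: load  L0 → I/S/S on L0; bus BusRd Flush; mem=89
  op16 P1: store L2 := 86 → I/M/I on L2; bus BusRdX Flush; mem=81
  op17 P2: load  L2 → I/S/S on L2; bus BusRd Flush; mem=86
  op18 P0: load  L1 → S/I/S on L1; bus BusRd Flush; mem=83
  op19 P0: load  L4 → S/S/S on L4; bus (none); mem=50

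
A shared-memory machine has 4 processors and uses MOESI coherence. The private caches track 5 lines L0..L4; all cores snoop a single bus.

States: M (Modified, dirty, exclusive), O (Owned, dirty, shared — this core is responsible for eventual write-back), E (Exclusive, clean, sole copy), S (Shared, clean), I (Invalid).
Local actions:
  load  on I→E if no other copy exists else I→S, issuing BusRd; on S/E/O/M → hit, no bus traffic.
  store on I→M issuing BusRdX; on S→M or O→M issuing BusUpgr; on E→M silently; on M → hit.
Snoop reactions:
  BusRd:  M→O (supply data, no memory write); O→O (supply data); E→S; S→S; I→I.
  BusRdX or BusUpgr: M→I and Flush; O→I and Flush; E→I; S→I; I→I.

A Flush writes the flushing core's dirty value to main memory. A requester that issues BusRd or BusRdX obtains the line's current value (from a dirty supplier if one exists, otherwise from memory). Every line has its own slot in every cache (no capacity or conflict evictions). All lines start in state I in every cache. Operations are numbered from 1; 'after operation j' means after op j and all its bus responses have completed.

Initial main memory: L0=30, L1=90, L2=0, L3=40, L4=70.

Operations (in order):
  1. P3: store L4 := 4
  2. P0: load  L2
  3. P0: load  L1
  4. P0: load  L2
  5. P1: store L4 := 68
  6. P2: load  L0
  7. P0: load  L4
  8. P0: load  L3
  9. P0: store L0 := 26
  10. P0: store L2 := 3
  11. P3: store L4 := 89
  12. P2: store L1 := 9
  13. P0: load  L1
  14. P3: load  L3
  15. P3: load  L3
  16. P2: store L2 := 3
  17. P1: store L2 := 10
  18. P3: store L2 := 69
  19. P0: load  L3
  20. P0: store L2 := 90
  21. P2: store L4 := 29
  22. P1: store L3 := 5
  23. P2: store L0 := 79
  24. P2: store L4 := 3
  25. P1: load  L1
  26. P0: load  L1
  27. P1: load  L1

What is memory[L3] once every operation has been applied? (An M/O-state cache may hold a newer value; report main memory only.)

[1] P3: store L4 := 4 | P0:I, P1:I, P2:I, P3:M(4) | bus: BusRdX
[2] P0: load  L2 | P0:E(0), P1:I, P2:I, P3:I | bus: BusRd
[3] P0: load  L1 | P0:E(90), P1:I, P2:I, P3:I | bus: BusRd
[4] P0: load  L2 | P0:E(0), P1:I, P2:I, P3:I | bus: none
[5] P1: store L4 := 68 | P0:I, P1:M(68), P2:I, P3:I | bus: BusRdX,Flush
[6] P2: load  L0 | P0:I, P1:I, P2:E(30), P3:I | bus: BusRd
[7] P0: load  L4 | P0:S(68), P1:O(68), P2:I, P3:I | bus: BusRd
[8] P0: load  L3 | P0:E(40), P1:I, P2:I, P3:I | bus: BusRd
[9] P0: store L0 := 26 | P0:M(26), P1:I, P2:I, P3:I | bus: BusRdX
[10] P0: store L2 := 3 | P0:M(3), P1:I, P2:I, P3:I | bus: none
[11] P3: store L4 := 89 | P0:I, P1:I, P2:I, P3:M(89) | bus: BusRdX,Flush
[12] P2: store L1 := 9 | P0:I, P1:I, P2:M(9), P3:I | bus: BusRdX
[13] P0: load  L1 | P0:S(9), P1:I, P2:O(9), P3:I | bus: BusRd
[14] P3: load  L3 | P0:S(40), P1:I, P2:I, P3:S(40) | bus: BusRd
[15] P3: load  L3 | P0:S(40), P1:I, P2:I, P3:S(40) | bus: none
[16] P2: store L2 := 3 | P0:I, P1:I, P2:M(3), P3:I | bus: BusRdX,Flush
[17] P1: store L2 := 10 | P0:I, P1:M(10), P2:I, P3:I | bus: BusRdX,Flush
[18] P3: store L2 := 69 | P0:I, P1:I, P2:I, P3:M(69) | bus: BusRdX,Flush
[19] P0: load  L3 | P0:S(40), P1:I, P2:I, P3:S(40) | bus: none
[20] P0: store L2 := 90 | P0:M(90), P1:I, P2:I, P3:I | bus: BusRdX,Flush
[21] P2: store L4 := 29 | P0:I, P1:I, P2:M(29), P3:I | bus: BusRdX,Flush
[22] P1: store L3 := 5 | P0:I, P1:M(5), P2:I, P3:I | bus: BusRdX
[23] P2: store L0 := 79 | P0:I, P1:I, P2:M(79), P3:I | bus: BusRdX,Flush
[24] P2: store L4 := 3 | P0:I, P1:I, P2:M(3), P3:I | bus: none
[25] P1: load  L1 | P0:S(9), P1:S(9), P2:O(9), P3:I | bus: BusRd
[26] P0: load  L1 | P0:S(9), P1:S(9), P2:O(9), P3:I | bus: none
[27] P1: load  L1 | P0:S(9), P1:S(9), P2:O(9), P3:I | bus: none

memory[L3] = 40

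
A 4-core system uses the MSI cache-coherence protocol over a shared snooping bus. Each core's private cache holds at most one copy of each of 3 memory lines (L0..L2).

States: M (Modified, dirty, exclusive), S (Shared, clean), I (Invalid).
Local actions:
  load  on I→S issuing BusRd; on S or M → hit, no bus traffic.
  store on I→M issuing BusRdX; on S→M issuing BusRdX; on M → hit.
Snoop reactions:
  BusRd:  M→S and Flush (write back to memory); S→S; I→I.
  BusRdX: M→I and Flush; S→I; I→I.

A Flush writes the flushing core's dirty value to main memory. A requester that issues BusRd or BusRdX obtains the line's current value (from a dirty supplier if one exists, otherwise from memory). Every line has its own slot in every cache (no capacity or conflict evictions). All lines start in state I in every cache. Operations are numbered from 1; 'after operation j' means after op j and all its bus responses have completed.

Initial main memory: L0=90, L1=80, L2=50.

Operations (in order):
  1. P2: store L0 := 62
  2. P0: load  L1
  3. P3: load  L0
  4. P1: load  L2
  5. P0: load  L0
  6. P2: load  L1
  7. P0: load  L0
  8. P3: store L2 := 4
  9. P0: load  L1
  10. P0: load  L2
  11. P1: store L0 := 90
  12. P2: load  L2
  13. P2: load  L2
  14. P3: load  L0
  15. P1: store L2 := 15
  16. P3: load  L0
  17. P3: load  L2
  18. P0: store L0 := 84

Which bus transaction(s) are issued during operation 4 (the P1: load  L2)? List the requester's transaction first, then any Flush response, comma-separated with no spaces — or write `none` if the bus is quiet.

bus = BusRd

[1] P2: store L0 := 62 | P0:I, P1:I, P2:M(62), P3:I | bus: BusRdX
[2] P0: load  L1 | P0:S(80), P1:I, P2:I, P3:I | bus: BusRd
[3] P3: load  L0 | P0:I, P1:I, P2:S(62), P3:S(62) | bus: BusRd,Flush
[4] P1: load  L2 | P0:I, P1:S(50), P2:I, P3:I | bus: BusRd
[5] P0: load  L0 | P0:S(62), P1:I, P2:S(62), P3:S(62) | bus: BusRd
[6] P2: load  L1 | P0:S(80), P1:I, P2:S(80), P3:I | bus: BusRd
[7] P0: load  L0 | P0:S(62), P1:I, P2:S(62), P3:S(62) | bus: none
[8] P3: store L2 := 4 | P0:I, P1:I, P2:I, P3:M(4) | bus: BusRdX
[9] P0: load  L1 | P0:S(80), P1:I, P2:S(80), P3:I | bus: none
[10] P0: load  L2 | P0:S(4), P1:I, P2:I, P3:S(4) | bus: BusRd,Flush
[11] P1: store L0 := 90 | P0:I, P1:M(90), P2:I, P3:I | bus: BusRdX
[12] P2: load  L2 | P0:S(4), P1:I, P2:S(4), P3:S(4) | bus: BusRd
[13] P2: load  L2 | P0:S(4), P1:I, P2:S(4), P3:S(4) | bus: none
[14] P3: load  L0 | P0:I, P1:S(90), P2:I, P3:S(90) | bus: BusRd,Flush
[15] P1: store L2 := 15 | P0:I, P1:M(15), P2:I, P3:I | bus: BusRdX
[16] P3: load  L0 | P0:I, P1:S(90), P2:I, P3:S(90) | bus: none
[17] P3: load  L2 | P0:I, P1:S(15), P2:I, P3:S(15) | bus: BusRd,Flush
[18] P0: store L0 := 84 | P0:M(84), P1:I, P2:I, P3:I | bus: BusRdX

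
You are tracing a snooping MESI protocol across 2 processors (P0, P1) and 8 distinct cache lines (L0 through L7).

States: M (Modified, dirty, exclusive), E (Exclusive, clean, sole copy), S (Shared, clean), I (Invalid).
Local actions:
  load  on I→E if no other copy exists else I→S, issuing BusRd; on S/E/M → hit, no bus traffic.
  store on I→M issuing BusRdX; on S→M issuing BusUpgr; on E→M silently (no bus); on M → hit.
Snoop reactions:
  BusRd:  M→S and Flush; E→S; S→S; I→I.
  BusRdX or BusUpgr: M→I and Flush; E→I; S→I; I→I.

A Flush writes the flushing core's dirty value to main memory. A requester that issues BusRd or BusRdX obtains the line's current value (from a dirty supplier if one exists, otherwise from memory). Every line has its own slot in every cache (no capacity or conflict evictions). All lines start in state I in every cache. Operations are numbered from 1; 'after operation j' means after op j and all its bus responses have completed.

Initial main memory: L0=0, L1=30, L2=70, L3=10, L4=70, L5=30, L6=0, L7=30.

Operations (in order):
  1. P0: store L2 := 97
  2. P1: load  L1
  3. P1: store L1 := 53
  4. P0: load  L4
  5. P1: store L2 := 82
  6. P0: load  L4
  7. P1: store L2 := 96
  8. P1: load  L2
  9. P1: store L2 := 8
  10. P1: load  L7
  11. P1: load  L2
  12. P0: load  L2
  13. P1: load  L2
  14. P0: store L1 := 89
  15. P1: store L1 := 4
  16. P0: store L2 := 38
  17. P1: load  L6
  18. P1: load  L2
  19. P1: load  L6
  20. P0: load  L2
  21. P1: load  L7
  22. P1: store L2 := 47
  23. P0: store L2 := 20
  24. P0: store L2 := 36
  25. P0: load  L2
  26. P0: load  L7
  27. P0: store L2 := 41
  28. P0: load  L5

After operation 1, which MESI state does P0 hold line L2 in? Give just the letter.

state = M

[1] P0: store L2 := 97 | P0:M(97), P1:I | bus: BusRdX
[2] P1: load  L1 | P0:I, P1:E(30) | bus: BusRd
[3] P1: store L1 := 53 | P0:I, P1:M(53) | bus: none
[4] P0: load  L4 | P0:E(70), P1:I | bus: BusRd
[5] P1: store L2 := 82 | P0:I, P1:M(82) | bus: BusRdX,Flush
[6] P0: load  L4 | P0:E(70), P1:I | bus: none
[7] P1: store L2 := 96 | P0:I, P1:M(96) | bus: none
[8] P1: load  L2 | P0:I, P1:M(96) | bus: none
[9] P1: store L2 := 8 | P0:I, P1:M(8) | bus: none
[10] P1: load  L7 | P0:I, P1:E(30) | bus: BusRd
[11] P1: load  L2 | P0:I, P1:M(8) | bus: none
[12] P0: load  L2 | P0:S(8), P1:S(8) | bus: BusRd,Flush
[13] P1: load  L2 | P0:S(8), P1:S(8) | bus: none
[14] P0: store L1 := 89 | P0:M(89), P1:I | bus: BusRdX,Flush
[15] P1: store L1 := 4 | P0:I, P1:M(4) | bus: BusRdX,Flush
[16] P0: store L2 := 38 | P0:M(38), P1:I | bus: BusUpgr
[17] P1: load  L6 | P0:I, P1:E(0) | bus: BusRd
[18] P1: load  L2 | P0:S(38), P1:S(38) | bus: BusRd,Flush
[19] P1: load  L6 | P0:I, P1:E(0) | bus: none
[20] P0: load  L2 | P0:S(38), P1:S(38) | bus: none
[21] P1: load  L7 | P0:I, P1:E(30) | bus: none
[22] P1: store L2 := 47 | P0:I, P1:M(47) | bus: BusUpgr
[23] P0: store L2 := 20 | P0:M(20), P1:I | bus: BusRdX,Flush
[24] P0: store L2 := 36 | P0:M(36), P1:I | bus: none
[25] P0: load  L2 | P0:M(36), P1:I | bus: none
[26] P0: load  L7 | P0:S(30), P1:S(30) | bus: BusRd
[27] P0: store L2 := 41 | P0:M(41), P1:I | bus: none
[28] P0: load  L5 | P0:E(30), P1:I | bus: BusRd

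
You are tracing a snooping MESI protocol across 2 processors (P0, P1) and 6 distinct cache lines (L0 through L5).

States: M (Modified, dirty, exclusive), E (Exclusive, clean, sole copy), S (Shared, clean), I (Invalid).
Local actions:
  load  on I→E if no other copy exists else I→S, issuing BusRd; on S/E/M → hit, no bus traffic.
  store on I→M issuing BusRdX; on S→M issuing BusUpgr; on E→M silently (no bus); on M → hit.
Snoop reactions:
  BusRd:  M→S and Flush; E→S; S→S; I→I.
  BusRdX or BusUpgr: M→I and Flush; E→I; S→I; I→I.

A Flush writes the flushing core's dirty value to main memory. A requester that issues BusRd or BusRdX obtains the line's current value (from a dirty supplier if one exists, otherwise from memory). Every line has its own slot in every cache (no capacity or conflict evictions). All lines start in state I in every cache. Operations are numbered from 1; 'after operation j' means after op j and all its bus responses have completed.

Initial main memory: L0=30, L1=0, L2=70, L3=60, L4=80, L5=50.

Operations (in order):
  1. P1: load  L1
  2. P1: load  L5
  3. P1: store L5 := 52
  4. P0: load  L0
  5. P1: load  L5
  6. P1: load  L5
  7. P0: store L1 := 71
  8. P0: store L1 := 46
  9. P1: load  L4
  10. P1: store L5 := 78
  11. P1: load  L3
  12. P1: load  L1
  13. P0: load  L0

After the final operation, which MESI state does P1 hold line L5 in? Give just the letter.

  op1 P1: load  L1 → I/E on L1; bus BusRd; mem=0
  op2 P1: load  L5 → I/E on L5; bus BusRd; mem=50
  op3 P1: store L5 := 52 → I/M on L5; bus (none); mem=50
  op4 P0: load  L0 → E/I on L0; bus BusRd; mem=30
  op5 P1: load  L5 → I/M on L5; bus (none); mem=50
  op6 P1: load  L5 → I/M on L5; bus (none); mem=50
  op7 P0: store L1 := 71 → M/I on L1; bus BusRdX; mem=0
  op8 P0: store L1 := 46 → M/I on L1; bus (none); mem=0
  op9 P1: load  L4 → I/E on L4; bus BusRd; mem=80
  op10 P1: store L5 := 78 → I/M on L5; bus (none); mem=50
  op11 P1: load  L3 → I/E on L3; bus BusRd; mem=60
  op12 P1: load  L1 → S/S on L1; bus BusRd Flush; mem=46
  op13 P0: load  L0 → E/I on L0; bus (none); mem=30

state = M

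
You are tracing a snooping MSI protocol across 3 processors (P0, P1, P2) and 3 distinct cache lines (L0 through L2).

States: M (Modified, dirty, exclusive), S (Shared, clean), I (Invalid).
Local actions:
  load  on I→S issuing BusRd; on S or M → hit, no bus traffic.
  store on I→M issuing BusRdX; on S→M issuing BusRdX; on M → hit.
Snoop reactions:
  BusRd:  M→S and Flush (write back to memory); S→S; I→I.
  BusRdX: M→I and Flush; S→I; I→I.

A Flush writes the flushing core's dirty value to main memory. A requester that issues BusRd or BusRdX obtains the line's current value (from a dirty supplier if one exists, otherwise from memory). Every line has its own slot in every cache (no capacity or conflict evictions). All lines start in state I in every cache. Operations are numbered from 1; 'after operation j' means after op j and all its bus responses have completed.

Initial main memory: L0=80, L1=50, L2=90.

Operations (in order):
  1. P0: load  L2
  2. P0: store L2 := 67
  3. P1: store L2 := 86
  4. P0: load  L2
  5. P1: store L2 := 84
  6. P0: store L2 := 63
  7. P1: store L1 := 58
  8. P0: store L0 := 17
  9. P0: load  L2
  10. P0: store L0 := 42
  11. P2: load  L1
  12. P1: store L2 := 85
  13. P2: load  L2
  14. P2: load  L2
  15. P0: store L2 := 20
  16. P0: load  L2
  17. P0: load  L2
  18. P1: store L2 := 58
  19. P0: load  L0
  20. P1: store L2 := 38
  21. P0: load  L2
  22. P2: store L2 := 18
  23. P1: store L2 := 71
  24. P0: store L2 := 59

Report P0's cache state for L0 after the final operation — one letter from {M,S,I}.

state = M

  op1 P0: load  L2 → S/I/I on L2; bus BusRd; mem=90
  op2 P0: store L2 := 67 → M/I/I on L2; bus BusRdX; mem=90
  op3 P1: store L2 := 86 → I/M/I on L2; bus BusRdX Flush; mem=67
  op4 P0: load  L2 → S/S/I on L2; bus BusRd Flush; mem=86
  op5 P1: store L2 := 84 → I/M/I on L2; bus BusRdX; mem=86
  op6 P0: store L2 := 63 → M/I/I on L2; bus BusRdX Flush; mem=84
  op7 P1: store L1 := 58 → I/M/I on L1; bus BusRdX; mem=50
  op8 P0: store L0 := 17 → M/I/I on L0; bus BusRdX; mem=80
  op9 P0: load  L2 → M/I/I on L2; bus (none); mem=84
  op10 P0: store L0 := 42 → M/I/I on L0; bus (none); mem=80
  op11 P2: load  L1 → I/S/S on L1; bus BusRd Flush; mem=58
  op12 P1: store L2 := 85 → I/M/I on L2; bus BusRdX Flush; mem=63
  op13 P2: load  L2 → I/S/S on L2; bus BusRd Flush; mem=85
  op14 P2: load  L2 → I/S/S on L2; bus (none); mem=85
  op15 P0: store L2 := 20 → M/I/I on L2; bus BusRdX; mem=85
  op16 P0: load  L2 → M/I/I on L2; bus (none); mem=85
  op17 P0: load  L2 → M/I/I on L2; bus (none); mem=85
  op18 P1: store L2 := 58 → I/M/I on L2; bus BusRdX Flush; mem=20
  op19 P0: load  L0 → M/I/I on L0; bus (none); mem=80
  op20 P1: store L2 := 38 → I/M/I on L2; bus (none); mem=20
  op21 P0: load  L2 → S/S/I on L2; bus BusRd Flush; mem=38
  op22 P2: store L2 := 18 → I/I/M on L2; bus BusRdX; mem=38
  op23 P1: store L2 := 71 → I/M/I on L2; bus BusRdX Flush; mem=18
  op24 P0: store L2 := 59 → M/I/I on L2; bus BusRdX Flush; mem=71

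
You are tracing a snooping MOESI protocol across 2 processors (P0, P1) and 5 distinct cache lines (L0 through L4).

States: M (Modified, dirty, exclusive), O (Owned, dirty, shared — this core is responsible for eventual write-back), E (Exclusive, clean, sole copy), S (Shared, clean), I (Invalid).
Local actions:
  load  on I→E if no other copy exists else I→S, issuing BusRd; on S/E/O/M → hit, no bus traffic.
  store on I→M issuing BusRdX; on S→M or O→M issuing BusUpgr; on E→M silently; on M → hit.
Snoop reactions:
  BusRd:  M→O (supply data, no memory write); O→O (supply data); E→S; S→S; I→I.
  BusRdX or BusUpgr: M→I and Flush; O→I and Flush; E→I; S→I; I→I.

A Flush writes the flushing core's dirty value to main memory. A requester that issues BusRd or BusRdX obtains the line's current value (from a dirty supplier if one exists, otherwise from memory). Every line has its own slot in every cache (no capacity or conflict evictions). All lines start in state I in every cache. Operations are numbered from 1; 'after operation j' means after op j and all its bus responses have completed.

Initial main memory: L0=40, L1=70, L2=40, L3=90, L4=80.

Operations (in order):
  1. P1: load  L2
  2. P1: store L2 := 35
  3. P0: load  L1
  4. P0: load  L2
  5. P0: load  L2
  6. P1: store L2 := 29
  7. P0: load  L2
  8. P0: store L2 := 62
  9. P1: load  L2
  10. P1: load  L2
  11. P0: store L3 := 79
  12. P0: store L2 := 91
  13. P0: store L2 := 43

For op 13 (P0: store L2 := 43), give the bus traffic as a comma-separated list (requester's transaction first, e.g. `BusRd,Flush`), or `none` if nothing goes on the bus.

bus = none

1. P1: load  L2  bus=[BusRd]  L2: P0=I P1=E  mem[L2]=40
2. P1: store L2 := 35  bus=[-]  L2: P0=I P1=M  mem[L2]=40
3. P0: load  L1  bus=[BusRd]  L1: P0=E P1=I  mem[L1]=70
4. P0: load  L2  bus=[BusRd]  L2: P0=S P1=O  mem[L2]=40
5. P0: load  L2  bus=[-]  L2: P0=S P1=O  mem[L2]=40
6. P1: store L2 := 29  bus=[BusUpgr]  L2: P0=I P1=M  mem[L2]=40
7. P0: load  L2  bus=[BusRd]  L2: P0=S P1=O  mem[L2]=40
8. P0: store L2 := 62  bus=[BusUpgr,Flush]  L2: P0=M P1=I  mem[L2]=29
9. P1: load  L2  bus=[BusRd]  L2: P0=O P1=S  mem[L2]=29
10. P1: load  L2  bus=[-]  L2: P0=O P1=S  mem[L2]=29
11. P0: store L3 := 79  bus=[BusRdX]  L3: P0=M P1=I  mem[L3]=90
12. P0: store L2 := 91  bus=[BusUpgr]  L2: P0=M P1=I  mem[L2]=29
13. P0: store L2 := 43  bus=[-]  L2: P0=M P1=I  mem[L2]=29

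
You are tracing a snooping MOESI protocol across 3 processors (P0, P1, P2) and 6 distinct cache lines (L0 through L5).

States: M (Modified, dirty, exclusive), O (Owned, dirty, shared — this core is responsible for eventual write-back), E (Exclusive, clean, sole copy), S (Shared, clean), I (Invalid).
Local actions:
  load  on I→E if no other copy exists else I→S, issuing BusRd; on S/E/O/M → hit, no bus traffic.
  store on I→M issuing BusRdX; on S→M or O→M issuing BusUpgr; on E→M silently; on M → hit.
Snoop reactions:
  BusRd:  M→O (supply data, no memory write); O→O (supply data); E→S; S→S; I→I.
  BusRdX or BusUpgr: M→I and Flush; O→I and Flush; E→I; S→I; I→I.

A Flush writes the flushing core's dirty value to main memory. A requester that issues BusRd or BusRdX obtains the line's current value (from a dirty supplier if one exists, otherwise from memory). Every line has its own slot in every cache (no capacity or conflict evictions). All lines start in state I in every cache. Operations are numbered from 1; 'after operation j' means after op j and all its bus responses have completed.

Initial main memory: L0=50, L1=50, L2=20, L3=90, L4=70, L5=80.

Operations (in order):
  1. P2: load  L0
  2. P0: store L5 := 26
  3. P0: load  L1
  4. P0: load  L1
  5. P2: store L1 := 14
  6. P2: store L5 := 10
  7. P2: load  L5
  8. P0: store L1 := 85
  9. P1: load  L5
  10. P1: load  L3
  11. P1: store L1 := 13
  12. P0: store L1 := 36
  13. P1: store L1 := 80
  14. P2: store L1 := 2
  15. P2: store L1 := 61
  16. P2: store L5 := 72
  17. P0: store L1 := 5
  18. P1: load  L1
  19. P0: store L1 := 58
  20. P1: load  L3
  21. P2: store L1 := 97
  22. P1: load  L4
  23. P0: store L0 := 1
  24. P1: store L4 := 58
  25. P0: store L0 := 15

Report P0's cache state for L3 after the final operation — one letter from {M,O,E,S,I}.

state = I

  op1 P2: load  L0 → I/I/E on L0; bus BusRd; mem=50
  op2 P0: store L5 := 26 → M/I/I on L5; bus BusRdX; mem=80
  op3 P0: load  L1 → E/I/I on L1; bus BusRd; mem=50
  op4 P0: load  L1 → E/I/I on L1; bus (none); mem=50
  op5 P2: store L1 := 14 → I/I/M on L1; bus BusRdX; mem=50
  op6 P2: store L5 := 10 → I/I/M on L5; bus BusRdX Flush; mem=26
  op7 P2: load  L5 → I/I/M on L5; bus (none); mem=26
  op8 P0: store L1 := 85 → M/I/I on L1; bus BusRdX Flush; mem=14
  op9 P1: load  L5 → I/S/O on L5; bus BusRd; mem=26
  op10 P1: load  L3 → I/E/I on L3; bus BusRd; mem=90
  op11 P1: store L1 := 13 → I/M/I on L1; bus BusRdX Flush; mem=85
  op12 P0: store L1 := 36 → M/I/I on L1; bus BusRdX Flush; mem=13
  op13 P1: store L1 := 80 → I/M/I on L1; bus BusRdX Flush; mem=36
  op14 P2: store L1 := 2 → I/I/M on L1; bus BusRdX Flush; mem=80
  op15 P2: store L1 := 61 → I/I/M on L1; bus (none); mem=80
  op16 P2: store L5 := 72 → I/I/M on L5; bus BusUpgr; mem=26
  op17 P0: store L1 := 5 → M/I/I on L1; bus BusRdX Flush; mem=61
  op18 P1: load  L1 → O/S/I on L1; bus BusRd; mem=61
  op19 P0: store L1 := 58 → M/I/I on L1; bus BusUpgr; mem=61
  op20 P1: load  L3 → I/E/I on L3; bus (none); mem=90
  op21 P2: store L1 := 97 → I/I/M on L1; bus BusRdX Flush; mem=58
  op22 P1: load  L4 → I/E/I on L4; bus BusRd; mem=70
  op23 P0: store L0 := 1 → M/I/I on L0; bus BusRdX; mem=50
  op24 P1: store L4 := 58 → I/M/I on L4; bus (none); mem=70
  op25 P0: store L0 := 15 → M/I/I on L0; bus (none); mem=50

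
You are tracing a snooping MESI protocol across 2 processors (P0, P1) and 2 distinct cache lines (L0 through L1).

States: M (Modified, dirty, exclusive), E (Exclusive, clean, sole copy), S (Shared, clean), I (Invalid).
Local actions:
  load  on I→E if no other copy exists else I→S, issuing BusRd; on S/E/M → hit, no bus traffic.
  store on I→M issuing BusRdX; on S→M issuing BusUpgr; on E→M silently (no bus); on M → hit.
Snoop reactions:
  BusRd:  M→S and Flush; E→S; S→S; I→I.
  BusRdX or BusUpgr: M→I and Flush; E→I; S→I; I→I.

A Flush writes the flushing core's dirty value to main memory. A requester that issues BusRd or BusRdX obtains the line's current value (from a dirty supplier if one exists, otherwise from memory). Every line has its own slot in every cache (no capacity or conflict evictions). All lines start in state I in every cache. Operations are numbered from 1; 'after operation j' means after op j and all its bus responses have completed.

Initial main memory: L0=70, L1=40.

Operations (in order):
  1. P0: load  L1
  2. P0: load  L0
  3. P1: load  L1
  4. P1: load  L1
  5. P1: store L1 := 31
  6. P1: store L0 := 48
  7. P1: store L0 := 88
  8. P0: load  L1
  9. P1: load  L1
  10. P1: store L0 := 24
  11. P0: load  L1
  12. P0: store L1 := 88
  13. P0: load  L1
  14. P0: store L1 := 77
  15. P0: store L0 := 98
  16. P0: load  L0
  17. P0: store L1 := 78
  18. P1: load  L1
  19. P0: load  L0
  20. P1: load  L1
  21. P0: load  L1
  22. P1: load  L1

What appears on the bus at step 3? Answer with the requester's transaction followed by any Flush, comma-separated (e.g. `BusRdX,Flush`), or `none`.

[1] P0: load  L1 | P0:E(40), P1:I | bus: BusRd
[2] P0: load  L0 | P0:E(70), P1:I | bus: BusRd
[3] P1: load  L1 | P0:S(40), P1:S(40) | bus: BusRd
[4] P1: load  L1 | P0:S(40), P1:S(40) | bus: none
[5] P1: store L1 := 31 | P0:I, P1:M(31) | bus: BusUpgr
[6] P1: store L0 := 48 | P0:I, P1:M(48) | bus: BusRdX
[7] P1: store L0 := 88 | P0:I, P1:M(88) | bus: none
[8] P0: load  L1 | P0:S(31), P1:S(31) | bus: BusRd,Flush
[9] P1: load  L1 | P0:S(31), P1:S(31) | bus: none
[10] P1: store L0 := 24 | P0:I, P1:M(24) | bus: none
[11] P0: load  L1 | P0:S(31), P1:S(31) | bus: none
[12] P0: store L1 := 88 | P0:M(88), P1:I | bus: BusUpgr
[13] P0: load  L1 | P0:M(88), P1:I | bus: none
[14] P0: store L1 := 77 | P0:M(77), P1:I | bus: none
[15] P0: store L0 := 98 | P0:M(98), P1:I | bus: BusRdX,Flush
[16] P0: load  L0 | P0:M(98), P1:I | bus: none
[17] P0: store L1 := 78 | P0:M(78), P1:I | bus: none
[18] P1: load  L1 | P0:S(78), P1:S(78) | bus: BusRd,Flush
[19] P0: load  L0 | P0:M(98), P1:I | bus: none
[20] P1: load  L1 | P0:S(78), P1:S(78) | bus: none
[21] P0: load  L1 | P0:S(78), P1:S(78) | bus: none
[22] P1: load  L1 | P0:S(78), P1:S(78) | bus: none

bus = BusRd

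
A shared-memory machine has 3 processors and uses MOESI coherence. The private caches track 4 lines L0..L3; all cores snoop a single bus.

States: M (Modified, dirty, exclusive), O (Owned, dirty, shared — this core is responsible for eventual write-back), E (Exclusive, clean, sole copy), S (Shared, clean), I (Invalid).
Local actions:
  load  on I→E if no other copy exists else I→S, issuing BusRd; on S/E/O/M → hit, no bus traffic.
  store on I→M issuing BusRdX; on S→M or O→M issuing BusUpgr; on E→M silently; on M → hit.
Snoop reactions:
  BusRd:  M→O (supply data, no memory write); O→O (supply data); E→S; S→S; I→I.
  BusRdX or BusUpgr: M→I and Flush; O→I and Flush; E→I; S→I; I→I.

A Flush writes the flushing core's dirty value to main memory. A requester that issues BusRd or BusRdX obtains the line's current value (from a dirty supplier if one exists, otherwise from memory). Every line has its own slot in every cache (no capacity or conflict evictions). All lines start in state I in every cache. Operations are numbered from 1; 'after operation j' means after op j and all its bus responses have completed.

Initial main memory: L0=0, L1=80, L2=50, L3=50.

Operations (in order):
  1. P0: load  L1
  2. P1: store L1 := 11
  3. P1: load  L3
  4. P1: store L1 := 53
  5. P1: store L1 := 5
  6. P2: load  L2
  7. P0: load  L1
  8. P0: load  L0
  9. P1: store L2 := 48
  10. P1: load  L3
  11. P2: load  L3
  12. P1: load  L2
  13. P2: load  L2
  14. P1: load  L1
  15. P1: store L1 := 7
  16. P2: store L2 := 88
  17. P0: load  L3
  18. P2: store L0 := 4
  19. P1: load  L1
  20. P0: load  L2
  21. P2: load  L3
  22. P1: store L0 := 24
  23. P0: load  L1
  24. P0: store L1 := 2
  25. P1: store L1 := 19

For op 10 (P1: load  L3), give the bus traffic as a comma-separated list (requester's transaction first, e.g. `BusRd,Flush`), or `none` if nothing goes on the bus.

bus = none

step 1: P0: load  L1  ⟶  EII  (L1)  txn=BusRd  M[L1]=80
step 2: P1: store L1 := 11  ⟶  IMI  (L1)  txn=BusRdX  M[L1]=80
step 3: P1: load  L3  ⟶  IEI  (L3)  txn=BusRd  M[L3]=50
step 4: P1: store L1 := 53  ⟶  IMI  (L1)  txn=∅  M[L1]=80
step 5: P1: store L1 := 5  ⟶  IMI  (L1)  txn=∅  M[L1]=80
step 6: P2: load  L2  ⟶  IIE  (L2)  txn=BusRd  M[L2]=50
step 7: P0: load  L1  ⟶  SOI  (L1)  txn=BusRd  M[L1]=80
step 8: P0: load  L0  ⟶  EII  (L0)  txn=BusRd  M[L0]=0
step 9: P1: store L2 := 48  ⟶  IMI  (L2)  txn=BusRdX  M[L2]=50
step 10: P1: load  L3  ⟶  IEI  (L3)  txn=∅  M[L3]=50
step 11: P2: load  L3  ⟶  ISS  (L3)  txn=BusRd  M[L3]=50
step 12: P1: load  L2  ⟶  IMI  (L2)  txn=∅  M[L2]=50
step 13: P2: load  L2  ⟶  IOS  (L2)  txn=BusRd  M[L2]=50
step 14: P1: load  L1  ⟶  SOI  (L1)  txn=∅  M[L1]=80
step 15: P1: store L1 := 7  ⟶  IMI  (L1)  txn=BusUpgr  M[L1]=80
step 16: P2: store L2 := 88  ⟶  IIM  (L2)  txn=BusUpgr+Flush  M[L2]=48
step 17: P0: load  L3  ⟶  SSS  (L3)  txn=BusRd  M[L3]=50
step 18: P2: store L0 := 4  ⟶  IIM  (L0)  txn=BusRdX  M[L0]=0
step 19: P1: load  L1  ⟶  IMI  (L1)  txn=∅  M[L1]=80
step 20: P0: load  L2  ⟶  SIO  (L2)  txn=BusRd  M[L2]=48
step 21: P2: load  L3  ⟶  SSS  (L3)  txn=∅  M[L3]=50
step 22: P1: store L0 := 24  ⟶  IMI  (L0)  txn=BusRdX+Flush  M[L0]=4
step 23: P0: load  L1  ⟶  SOI  (L1)  txn=BusRd  M[L1]=80
step 24: P0: store L1 := 2  ⟶  MII  (L1)  txn=BusUpgr+Flush  M[L1]=7
step 25: P1: store L1 := 19  ⟶  IMI  (L1)  txn=BusRdX+Flush  M[L1]=2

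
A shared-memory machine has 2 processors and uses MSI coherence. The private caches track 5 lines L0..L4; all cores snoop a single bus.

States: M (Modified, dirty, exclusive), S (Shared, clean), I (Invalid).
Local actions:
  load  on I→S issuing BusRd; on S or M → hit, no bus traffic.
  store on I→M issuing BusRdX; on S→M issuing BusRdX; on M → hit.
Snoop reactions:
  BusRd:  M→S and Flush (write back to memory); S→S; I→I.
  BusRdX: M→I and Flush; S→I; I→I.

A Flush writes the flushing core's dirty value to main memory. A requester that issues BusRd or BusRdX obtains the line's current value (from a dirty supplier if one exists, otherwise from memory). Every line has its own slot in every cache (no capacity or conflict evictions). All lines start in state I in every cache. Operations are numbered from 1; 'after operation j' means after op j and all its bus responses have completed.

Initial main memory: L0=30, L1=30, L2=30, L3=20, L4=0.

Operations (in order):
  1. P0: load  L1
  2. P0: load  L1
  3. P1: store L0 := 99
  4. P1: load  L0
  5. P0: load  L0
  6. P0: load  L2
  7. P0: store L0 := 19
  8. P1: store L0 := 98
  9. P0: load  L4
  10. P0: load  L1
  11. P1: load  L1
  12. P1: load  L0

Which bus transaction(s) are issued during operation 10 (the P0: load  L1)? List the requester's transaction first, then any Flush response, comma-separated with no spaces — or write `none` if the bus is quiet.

bus = none

step 1: P0: load  L1  ⟶  SI  (L1)  txn=BusRd  M[L1]=30
step 2: P0: load  L1  ⟶  SI  (L1)  txn=∅  M[L1]=30
step 3: P1: store L0 := 99  ⟶  IM  (L0)  txn=BusRdX  M[L0]=30
step 4: P1: load  L0  ⟶  IM  (L0)  txn=∅  M[L0]=30
step 5: P0: load  L0  ⟶  SS  (L0)  txn=BusRd+Flush  M[L0]=99
step 6: P0: load  L2  ⟶  SI  (L2)  txn=BusRd  M[L2]=30
step 7: P0: store L0 := 19  ⟶  MI  (L0)  txn=BusRdX  M[L0]=99
step 8: P1: store L0 := 98  ⟶  IM  (L0)  txn=BusRdX+Flush  M[L0]=19
step 9: P0: load  L4  ⟶  SI  (L4)  txn=BusRd  M[L4]=0
step 10: P0: load  L1  ⟶  SI  (L1)  txn=∅  M[L1]=30
step 11: P1: load  L1  ⟶  SS  (L1)  txn=BusRd  M[L1]=30
step 12: P1: load  L0  ⟶  IM  (L0)  txn=∅  M[L0]=19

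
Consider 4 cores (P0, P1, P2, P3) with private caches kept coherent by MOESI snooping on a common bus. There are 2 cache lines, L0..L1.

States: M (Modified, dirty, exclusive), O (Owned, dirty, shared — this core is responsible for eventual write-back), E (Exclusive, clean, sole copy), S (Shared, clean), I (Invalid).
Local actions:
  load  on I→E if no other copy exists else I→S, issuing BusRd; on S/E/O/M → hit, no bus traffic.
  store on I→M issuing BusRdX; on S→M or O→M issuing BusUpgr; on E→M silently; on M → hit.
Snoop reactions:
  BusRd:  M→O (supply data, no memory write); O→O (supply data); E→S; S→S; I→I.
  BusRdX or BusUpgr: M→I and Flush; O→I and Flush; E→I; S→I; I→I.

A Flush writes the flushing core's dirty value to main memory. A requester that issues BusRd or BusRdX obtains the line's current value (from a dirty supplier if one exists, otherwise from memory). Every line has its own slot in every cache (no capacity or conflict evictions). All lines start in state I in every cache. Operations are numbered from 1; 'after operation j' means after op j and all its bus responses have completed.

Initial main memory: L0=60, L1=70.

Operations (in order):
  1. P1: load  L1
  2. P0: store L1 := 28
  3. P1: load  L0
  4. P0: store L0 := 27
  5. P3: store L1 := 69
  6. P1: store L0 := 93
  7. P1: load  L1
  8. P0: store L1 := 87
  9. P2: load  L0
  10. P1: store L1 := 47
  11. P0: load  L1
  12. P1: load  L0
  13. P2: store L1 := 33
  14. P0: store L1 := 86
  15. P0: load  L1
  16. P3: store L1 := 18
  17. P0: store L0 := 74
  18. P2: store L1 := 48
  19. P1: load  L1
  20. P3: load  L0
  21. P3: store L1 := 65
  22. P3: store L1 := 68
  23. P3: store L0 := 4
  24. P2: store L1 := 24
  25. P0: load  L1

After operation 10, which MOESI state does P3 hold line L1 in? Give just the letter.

step 1: P1: load  L1  ⟶  IEII  (L1)  txn=BusRd  M[L1]=70
step 2: P0: store L1 := 28  ⟶  MIII  (L1)  txn=BusRdX  M[L1]=70
step 3: P1: load  L0  ⟶  IEII  (L0)  txn=BusRd  M[L0]=60
step 4: P0: store L0 := 27  ⟶  MIII  (L0)  txn=BusRdX  M[L0]=60
step 5: P3: store L1 := 69  ⟶  IIIM  (L1)  txn=BusRdX+Flush  M[L1]=28
step 6: P1: store L0 := 93  ⟶  IMII  (L0)  txn=BusRdX+Flush  M[L0]=27
step 7: P1: load  L1  ⟶  ISIO  (L1)  txn=BusRd  M[L1]=28
step 8: P0: store L1 := 87  ⟶  MIII  (L1)  txn=BusRdX+Flush  M[L1]=69
step 9: P2: load  L0  ⟶  IOSI  (L0)  txn=BusRd  M[L0]=27
step 10: P1: store L1 := 47  ⟶  IMII  (L1)  txn=BusRdX+Flush  M[L1]=87
step 11: P0: load  L1  ⟶  SOII  (L1)  txn=BusRd  M[L1]=87
step 12: P1: load  L0  ⟶  IOSI  (L0)  txn=∅  M[L0]=27
step 13: P2: store L1 := 33  ⟶  IIMI  (L1)  txn=BusRdX+Flush  M[L1]=47
step 14: P0: store L1 := 86  ⟶  MIII  (L1)  txn=BusRdX+Flush  M[L1]=33
step 15: P0: load  L1  ⟶  MIII  (L1)  txn=∅  M[L1]=33
step 16: P3: store L1 := 18  ⟶  IIIM  (L1)  txn=BusRdX+Flush  M[L1]=86
step 17: P0: store L0 := 74  ⟶  MIII  (L0)  txn=BusRdX+Flush  M[L0]=93
step 18: P2: store L1 := 48  ⟶  IIMI  (L1)  txn=BusRdX+Flush  M[L1]=18
step 19: P1: load  L1  ⟶  ISOI  (L1)  txn=BusRd  M[L1]=18
step 20: P3: load  L0  ⟶  OIIS  (L0)  txn=BusRd  M[L0]=93
step 21: P3: store L1 := 65  ⟶  IIIM  (L1)  txn=BusRdX+Flush  M[L1]=48
step 22: P3: store L1 := 68  ⟶  IIIM  (L1)  txn=∅  M[L1]=48
step 23: P3: store L0 := 4  ⟶  IIIM  (L0)  txn=BusUpgr+Flush  M[L0]=74
step 24: P2: store L1 := 24  ⟶  IIMI  (L1)  txn=BusRdX+Flush  M[L1]=68
step 25: P0: load  L1  ⟶  SIOI  (L1)  txn=BusRd  M[L1]=68

state = I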